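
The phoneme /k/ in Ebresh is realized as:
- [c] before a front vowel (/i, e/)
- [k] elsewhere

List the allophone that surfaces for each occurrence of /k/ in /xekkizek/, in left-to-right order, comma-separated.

[k], [c], [k]

Occurrence 1 (position 3): no conditioning environment matches → elsewhere allophone [k].
Occurrence 2 (position 4): before a front vowel (/i, e/) → [c].
Occurrence 3 (position 8): no conditioning environment matches → elsewhere allophone [k].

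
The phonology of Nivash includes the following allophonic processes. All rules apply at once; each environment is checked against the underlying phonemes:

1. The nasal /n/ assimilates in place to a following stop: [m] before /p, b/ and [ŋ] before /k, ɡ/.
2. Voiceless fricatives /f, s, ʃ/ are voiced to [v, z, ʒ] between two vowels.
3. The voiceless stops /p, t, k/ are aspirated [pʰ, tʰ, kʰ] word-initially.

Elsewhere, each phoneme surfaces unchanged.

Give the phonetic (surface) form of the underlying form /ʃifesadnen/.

/ʃ/ — word-initial; rule 2 does not apply here → [ʃ].
/i/ stays [i].
Rule 2 applies to /f/ (between /i/ and /e/: between two vowels) → [v].
/e/ (between /f/ and /s/) is unaffected → [e].
Rule 2 applies to /s/ (between /e/ and /a/: between two vowels) → [z].
/a/ — not in any rule's target class → [a].
/d/ — not in any rule's target class → [d].
/n/ (between /d/ and /e/) fails the environment for rule 1, so it stays [n].
/e/ stays [e].
/n/ (word-final) is in the target of rule 1 but the environment (before a labial or velar stop) is not met → [n].

[ʃivezadnen]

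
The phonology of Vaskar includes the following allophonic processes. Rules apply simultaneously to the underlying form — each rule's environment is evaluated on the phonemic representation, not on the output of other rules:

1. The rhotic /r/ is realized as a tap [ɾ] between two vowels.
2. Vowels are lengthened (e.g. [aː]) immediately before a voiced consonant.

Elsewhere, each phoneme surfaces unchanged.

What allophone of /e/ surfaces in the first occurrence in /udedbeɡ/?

/e/ (between /d/ and /d/): before a voiced consonant, so rule 2 applies → [eː].

[eː]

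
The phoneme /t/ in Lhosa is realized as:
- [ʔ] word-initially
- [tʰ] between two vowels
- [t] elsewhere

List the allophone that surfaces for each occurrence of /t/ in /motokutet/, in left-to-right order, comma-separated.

[tʰ], [tʰ], [t]

Occurrence 1 (position 3): between two vowels → [tʰ].
Occurrence 2 (position 7): between two vowels → [tʰ].
Occurrence 3 (position 9): no conditioning environment matches → elsewhere allophone [t].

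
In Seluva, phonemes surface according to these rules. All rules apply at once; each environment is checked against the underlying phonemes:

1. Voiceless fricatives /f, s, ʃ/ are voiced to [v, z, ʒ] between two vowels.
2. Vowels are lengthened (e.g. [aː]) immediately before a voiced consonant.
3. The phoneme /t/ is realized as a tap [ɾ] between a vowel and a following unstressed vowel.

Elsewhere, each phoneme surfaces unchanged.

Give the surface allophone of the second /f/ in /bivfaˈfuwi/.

[v]

/f/ meets the environment for rule 1 (between two vowels) → [v].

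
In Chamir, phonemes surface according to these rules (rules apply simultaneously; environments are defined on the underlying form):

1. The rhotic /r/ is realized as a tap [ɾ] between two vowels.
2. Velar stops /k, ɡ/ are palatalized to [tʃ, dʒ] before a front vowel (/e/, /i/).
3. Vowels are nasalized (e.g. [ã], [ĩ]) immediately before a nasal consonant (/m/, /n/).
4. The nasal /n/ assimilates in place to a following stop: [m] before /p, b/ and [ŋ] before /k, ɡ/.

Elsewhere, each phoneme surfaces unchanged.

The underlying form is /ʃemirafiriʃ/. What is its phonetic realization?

[ʃẽmiɾafiɾiʃ]

/ʃ/ stays [ʃ].
/e/ meets the environment for rule 3 (before a nasal consonant) → [ẽ].
/m/ (between /e/ and /i/) is unaffected → [m].
/i/ — between /m/ and /r/; rule 3 does not apply here → [i].
Rule 1 applies to /r/ (between /i/ and /a/: between two vowels) → [ɾ].
/a/ — between /r/ and /f/; rule 3 does not apply here → [a].
/f/ (between /a/ and /i/) is unaffected → [f].
/i/ (between /f/ and /r/): rule 3 targets it, but not before a nasal consonant → unchanged [i].
Rule 1 applies to /r/ (between /i/ and /i/: between two vowels) → [ɾ].
/i/ (between /r/ and /ʃ/) is in the target of rule 3 but the environment (before a nasal consonant) is not met → [i].
/ʃ/ (word-final): no rule targets it → [ʃ].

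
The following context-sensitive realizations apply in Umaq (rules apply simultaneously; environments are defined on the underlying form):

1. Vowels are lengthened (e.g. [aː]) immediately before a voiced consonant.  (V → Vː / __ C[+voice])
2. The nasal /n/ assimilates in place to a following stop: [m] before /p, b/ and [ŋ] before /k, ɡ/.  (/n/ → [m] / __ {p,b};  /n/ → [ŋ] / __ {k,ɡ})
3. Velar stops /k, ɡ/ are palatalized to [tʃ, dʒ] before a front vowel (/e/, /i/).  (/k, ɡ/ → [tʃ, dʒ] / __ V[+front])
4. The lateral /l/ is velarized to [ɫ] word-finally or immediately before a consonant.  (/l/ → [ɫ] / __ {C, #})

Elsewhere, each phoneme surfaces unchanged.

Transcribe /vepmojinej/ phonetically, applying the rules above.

/v/ (word-initial) is unaffected → [v].
/e/ (between /v/ and /p/) fails the environment for rule 1, so it stays [e].
/p/ (between /e/ and /m/) is unaffected → [p].
/m/ (between /p/ and /o/): no rule targets it → [m].
/o/ meets the environment for rule 1 (before a voiced consonant) → [oː].
/j/ — not in any rule's target class → [j].
/i/ meets the environment for rule 1 (before a voiced consonant) → [iː].
/n/ (between /i/ and /e/) fails the environment for rule 2, so it stays [n].
/e/ (between /n/ and /j/) occurs before a voiced consonant → [eː] by rule 1.
/j/ (word-final): no rule targets it → [j].

[vepmoːjiːneːj]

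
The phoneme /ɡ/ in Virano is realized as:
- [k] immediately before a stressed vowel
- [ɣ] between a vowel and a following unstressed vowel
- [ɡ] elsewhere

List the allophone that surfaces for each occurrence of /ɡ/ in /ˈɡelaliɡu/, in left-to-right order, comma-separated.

[k], [ɣ]

Occurrence 1 (position 1): immediately before a stressed vowel → [k].
Occurrence 2 (position 7): between a vowel and a following unstressed vowel → [ɣ].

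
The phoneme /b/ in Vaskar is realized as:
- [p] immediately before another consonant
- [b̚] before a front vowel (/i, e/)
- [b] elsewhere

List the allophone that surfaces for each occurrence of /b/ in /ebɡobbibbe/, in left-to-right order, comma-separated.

Occurrence 1 (position 2): immediately before another consonant → [p].
Occurrence 2 (position 5): immediately before another consonant → [p].
Occurrence 3 (position 6): before a front vowel (/i, e/) → [b̚].
Occurrence 4 (position 8): immediately before another consonant → [p].
Occurrence 5 (position 9): before a front vowel (/i, e/) → [b̚].

[p], [p], [b̚], [p], [b̚]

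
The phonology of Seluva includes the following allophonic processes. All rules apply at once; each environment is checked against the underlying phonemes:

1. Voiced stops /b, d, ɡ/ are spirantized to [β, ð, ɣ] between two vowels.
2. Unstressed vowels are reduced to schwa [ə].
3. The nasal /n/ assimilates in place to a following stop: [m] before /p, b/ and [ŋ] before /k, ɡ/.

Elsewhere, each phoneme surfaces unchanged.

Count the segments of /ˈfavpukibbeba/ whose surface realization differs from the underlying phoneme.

5

Segments that undergo a rule: /u/ → [ə] (rule 2); /i/ → [ə] (rule 2); /e/ → [ə] (rule 2); /b/ → [β] (rule 1); /a/ → [ə] (rule 2).
All other segments surface unchanged.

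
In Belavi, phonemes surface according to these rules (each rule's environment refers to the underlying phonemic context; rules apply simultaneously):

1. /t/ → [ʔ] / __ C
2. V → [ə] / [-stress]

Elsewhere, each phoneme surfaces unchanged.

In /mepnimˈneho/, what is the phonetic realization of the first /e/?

[ə]

/e/ (between /m/ and /p/): in an unstressed syllable, so rule 2 applies → [ə].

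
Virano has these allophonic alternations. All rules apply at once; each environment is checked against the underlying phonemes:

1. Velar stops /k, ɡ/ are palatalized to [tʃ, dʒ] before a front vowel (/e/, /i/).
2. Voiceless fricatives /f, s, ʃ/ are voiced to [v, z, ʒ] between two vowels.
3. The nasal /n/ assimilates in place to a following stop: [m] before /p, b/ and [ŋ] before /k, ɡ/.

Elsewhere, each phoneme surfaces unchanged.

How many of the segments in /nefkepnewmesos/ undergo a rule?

Segments that undergo a rule: /k/ → [tʃ] (rule 1); /s/ → [z] (rule 2).
All other segments surface unchanged.

2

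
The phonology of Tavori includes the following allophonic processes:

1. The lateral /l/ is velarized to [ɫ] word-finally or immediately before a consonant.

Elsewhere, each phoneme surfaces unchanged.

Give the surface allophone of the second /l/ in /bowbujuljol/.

[ɫ]

/l/ (word-final) occurs word-finally or immediately before a consonant → [ɫ] by rule 1.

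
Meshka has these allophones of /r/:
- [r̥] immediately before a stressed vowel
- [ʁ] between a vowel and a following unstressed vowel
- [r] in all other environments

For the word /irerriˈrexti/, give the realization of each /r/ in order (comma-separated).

Occurrence 1 (position 2): between a vowel and a following unstressed vowel → [ʁ].
Occurrence 2 (position 4): no conditioning environment matches → elsewhere allophone [r].
Occurrence 3 (position 5): no conditioning environment matches → elsewhere allophone [r].
Occurrence 4 (position 7): immediately before a stressed vowel → [r̥].

[ʁ], [r], [r], [r̥]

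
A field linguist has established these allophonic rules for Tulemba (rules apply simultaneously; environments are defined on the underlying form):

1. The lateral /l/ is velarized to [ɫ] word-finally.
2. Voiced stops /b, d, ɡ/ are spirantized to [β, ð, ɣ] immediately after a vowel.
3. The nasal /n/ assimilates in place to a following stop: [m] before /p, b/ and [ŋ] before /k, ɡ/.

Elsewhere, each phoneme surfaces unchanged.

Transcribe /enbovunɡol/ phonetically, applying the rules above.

/e/ (word-initial) is unaffected → [e].
/n/ — between /e/ and /b/, before a labial or velar stop — surfaces as [m] (rule 3).
/b/ — between /n/ and /o/; rule 2 does not apply here → [b].
/o/ — not in any rule's target class → [o].
/v/ stays [v].
/u/ (between /v/ and /n/) is unaffected → [u].
/n/ meets the environment for rule 3 (before a labial or velar stop) → [ŋ].
/ɡ/ (between /n/ and /o/) is in the target of rule 2 but the environment (immediately after a vowel) is not met → [ɡ].
/o/ — not in any rule's target class → [o].
/l/ (word-final): word-finally, so rule 1 applies → [ɫ].

[embovuŋɡoɫ]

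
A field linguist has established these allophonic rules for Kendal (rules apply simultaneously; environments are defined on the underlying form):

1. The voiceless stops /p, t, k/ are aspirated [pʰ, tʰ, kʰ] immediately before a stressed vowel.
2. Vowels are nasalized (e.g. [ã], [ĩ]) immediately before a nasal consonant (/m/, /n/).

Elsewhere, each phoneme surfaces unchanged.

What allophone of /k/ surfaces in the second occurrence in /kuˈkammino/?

/k/ meets the environment for rule 1 (immediately before a stressed vowel) → [kʰ].

[kʰ]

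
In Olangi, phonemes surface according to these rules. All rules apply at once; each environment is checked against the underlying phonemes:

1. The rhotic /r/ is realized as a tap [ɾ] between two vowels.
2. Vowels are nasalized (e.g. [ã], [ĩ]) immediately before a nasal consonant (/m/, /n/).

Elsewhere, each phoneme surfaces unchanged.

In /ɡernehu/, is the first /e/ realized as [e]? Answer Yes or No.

Yes

/e/ — between /ɡ/ and /r/; rule 2 does not apply here → [e].
The actual realization is [e], which matches [e].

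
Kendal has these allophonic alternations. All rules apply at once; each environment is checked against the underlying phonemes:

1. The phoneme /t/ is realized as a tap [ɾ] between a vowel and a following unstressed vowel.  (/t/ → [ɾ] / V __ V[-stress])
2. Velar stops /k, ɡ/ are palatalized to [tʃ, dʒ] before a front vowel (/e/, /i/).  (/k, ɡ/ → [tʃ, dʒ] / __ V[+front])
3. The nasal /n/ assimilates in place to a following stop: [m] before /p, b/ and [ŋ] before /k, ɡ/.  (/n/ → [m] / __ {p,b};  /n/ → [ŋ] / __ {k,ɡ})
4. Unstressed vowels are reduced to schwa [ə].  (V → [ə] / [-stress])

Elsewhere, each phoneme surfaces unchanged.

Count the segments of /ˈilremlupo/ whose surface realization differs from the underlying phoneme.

Segments that undergo a rule: /e/ → [ə] (rule 4); /u/ → [ə] (rule 4); /o/ → [ə] (rule 4).
All other segments surface unchanged.

3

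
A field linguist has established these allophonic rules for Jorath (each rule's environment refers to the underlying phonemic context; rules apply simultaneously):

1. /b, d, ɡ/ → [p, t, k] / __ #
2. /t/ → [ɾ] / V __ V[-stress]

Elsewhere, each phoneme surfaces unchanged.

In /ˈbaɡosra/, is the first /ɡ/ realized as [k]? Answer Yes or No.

/ɡ/ (between /a/ and /o/): rule 1 targets it, but not word-finally → unchanged [ɡ].
The actual realization is [ɡ], not [k].

No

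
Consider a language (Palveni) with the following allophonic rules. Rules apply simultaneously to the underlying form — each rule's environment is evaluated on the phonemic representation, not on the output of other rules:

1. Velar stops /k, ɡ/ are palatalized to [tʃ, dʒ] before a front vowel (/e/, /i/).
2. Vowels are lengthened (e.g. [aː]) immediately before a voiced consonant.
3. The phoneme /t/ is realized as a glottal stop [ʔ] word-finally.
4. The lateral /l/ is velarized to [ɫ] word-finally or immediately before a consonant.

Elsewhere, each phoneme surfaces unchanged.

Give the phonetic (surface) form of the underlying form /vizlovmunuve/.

[viːzloːvmuːnuːve]

/v/ (word-initial) is unaffected → [v].
/i/ (between /v/ and /z/) occurs before a voiced consonant → [iː] by rule 2.
/z/ (between /i/ and /l/) is unaffected → [z].
/l/ (between /z/ and /o/): rule 4 targets it, but not word-finally or immediately before a consonant → unchanged [l].
Rule 2 applies to /o/ (between /l/ and /v/: before a voiced consonant) → [oː].
/v/ stays [v].
/m/ stays [m].
/u/ — between /m/ and /n/, before a voiced consonant — surfaces as [uː] (rule 2).
/n/ — not in any rule's target class → [n].
/u/ meets the environment for rule 2 (before a voiced consonant) → [uː].
/v/ (between /u/ and /e/): no rule targets it → [v].
/e/ — word-final; rule 2 does not apply here → [e].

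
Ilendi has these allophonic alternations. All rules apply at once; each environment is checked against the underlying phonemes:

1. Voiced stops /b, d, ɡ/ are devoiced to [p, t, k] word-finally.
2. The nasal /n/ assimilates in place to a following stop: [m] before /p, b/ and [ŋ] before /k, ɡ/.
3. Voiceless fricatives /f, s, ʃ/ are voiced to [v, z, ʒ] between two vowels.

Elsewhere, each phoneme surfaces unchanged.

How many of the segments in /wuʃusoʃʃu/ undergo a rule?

Segments that undergo a rule: /ʃ/ → [ʒ] (rule 3); /s/ → [z] (rule 3).
All other segments surface unchanged.

2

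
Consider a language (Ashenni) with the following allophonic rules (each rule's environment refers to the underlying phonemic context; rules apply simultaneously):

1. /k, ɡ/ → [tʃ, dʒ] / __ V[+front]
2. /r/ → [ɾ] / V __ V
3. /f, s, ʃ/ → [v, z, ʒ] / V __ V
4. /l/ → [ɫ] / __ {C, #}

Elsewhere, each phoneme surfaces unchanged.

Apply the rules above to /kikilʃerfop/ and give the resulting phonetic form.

[tʃitʃiɫʃerfop]

/k/ (word-initial): before a front vowel, so rule 1 applies → [tʃ].
/k/ meets the environment for rule 1 (before a front vowel) → [tʃ].
/l/ (between /i/ and /ʃ/): word-finally or immediately before a consonant, so rule 4 applies → [ɫ].
/ʃ/ (between /l/ and /e/) is in the target of rule 3 but the environment (between two vowels) is not met → [ʃ].
/r/ (between /e/ and /f/) is in the target of rule 2 but the environment (between two vowels) is not met → [r].
/f/ (between /r/ and /o/) fails the environment for rule 3, so it stays [f].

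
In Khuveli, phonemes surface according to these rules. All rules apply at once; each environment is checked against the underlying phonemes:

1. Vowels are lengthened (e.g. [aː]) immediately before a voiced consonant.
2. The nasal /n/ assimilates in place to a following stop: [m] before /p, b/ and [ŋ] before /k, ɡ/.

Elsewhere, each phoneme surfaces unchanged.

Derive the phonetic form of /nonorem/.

[noːnoːreːm]

/n/ (word-initial): rule 2 targets it, but not before a labial or velar stop → unchanged [n].
/o/ meets the environment for rule 1 (before a voiced consonant) → [oː].
/n/ — between /o/ and /o/; rule 2 does not apply here → [n].
/o/ (between /n/ and /r/) occurs before a voiced consonant → [oː] by rule 1.
/r/ (between /o/ and /e/): no rule targets it → [r].
/e/ — between /r/ and /m/, before a voiced consonant — surfaces as [eː] (rule 1).
/m/ (word-final): no rule targets it → [m].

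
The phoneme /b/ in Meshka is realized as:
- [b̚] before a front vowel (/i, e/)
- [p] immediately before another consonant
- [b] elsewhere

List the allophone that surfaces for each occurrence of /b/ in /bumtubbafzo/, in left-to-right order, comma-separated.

[b], [p], [b]

Occurrence 1 (position 1): no conditioning environment matches → elsewhere allophone [b].
Occurrence 2 (position 6): immediately before another consonant → [p].
Occurrence 3 (position 7): no conditioning environment matches → elsewhere allophone [b].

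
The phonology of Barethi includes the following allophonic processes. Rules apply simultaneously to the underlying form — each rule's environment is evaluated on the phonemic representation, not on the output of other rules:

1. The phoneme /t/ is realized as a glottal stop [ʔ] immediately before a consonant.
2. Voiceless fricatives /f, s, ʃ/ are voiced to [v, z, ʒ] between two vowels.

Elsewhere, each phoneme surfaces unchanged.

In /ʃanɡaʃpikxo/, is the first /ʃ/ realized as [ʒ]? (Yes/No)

No

/ʃ/ — word-initial; rule 2 does not apply here → [ʃ].
The actual realization is [ʃ], not [ʒ].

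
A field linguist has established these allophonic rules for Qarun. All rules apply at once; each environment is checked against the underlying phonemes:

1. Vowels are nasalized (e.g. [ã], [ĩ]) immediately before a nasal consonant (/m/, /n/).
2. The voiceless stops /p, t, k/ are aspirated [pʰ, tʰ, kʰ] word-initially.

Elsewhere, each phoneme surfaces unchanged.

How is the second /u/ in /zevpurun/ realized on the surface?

/u/ meets the environment for rule 1 (before a nasal consonant) → [ũ].

[ũ]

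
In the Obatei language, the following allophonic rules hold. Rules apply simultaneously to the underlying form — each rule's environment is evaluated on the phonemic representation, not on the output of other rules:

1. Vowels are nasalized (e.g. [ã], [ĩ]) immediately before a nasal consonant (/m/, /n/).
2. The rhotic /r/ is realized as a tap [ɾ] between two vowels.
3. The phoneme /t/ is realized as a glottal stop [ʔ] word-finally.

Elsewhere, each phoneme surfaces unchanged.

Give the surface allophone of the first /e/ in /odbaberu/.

[e]

/e/ — between /b/ and /r/; rule 1 does not apply here → [e].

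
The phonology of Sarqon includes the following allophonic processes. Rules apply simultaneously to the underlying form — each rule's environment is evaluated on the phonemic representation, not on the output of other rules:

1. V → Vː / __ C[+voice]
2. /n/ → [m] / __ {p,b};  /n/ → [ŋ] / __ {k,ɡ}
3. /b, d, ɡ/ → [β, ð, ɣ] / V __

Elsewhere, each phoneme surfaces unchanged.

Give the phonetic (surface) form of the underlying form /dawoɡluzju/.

/d/ (word-initial) is in the target of rule 3 but the environment (immediately after a vowel) is not met → [d].
/a/ (between /d/ and /w/) occurs before a voiced consonant → [aː] by rule 1.
/w/ (between /a/ and /o/) is unaffected → [w].
/o/ — between /w/ and /ɡ/, before a voiced consonant — surfaces as [oː] (rule 1).
Rule 3 applies to /ɡ/ (between /o/ and /l/: immediately after a vowel) → [ɣ].
/l/ stays [l].
/u/ meets the environment for rule 1 (before a voiced consonant) → [uː].
/z/ — not in any rule's target class → [z].
/j/ (between /z/ and /u/): no rule targets it → [j].
/u/ — word-final; rule 1 does not apply here → [u].

[daːwoːɣluːzju]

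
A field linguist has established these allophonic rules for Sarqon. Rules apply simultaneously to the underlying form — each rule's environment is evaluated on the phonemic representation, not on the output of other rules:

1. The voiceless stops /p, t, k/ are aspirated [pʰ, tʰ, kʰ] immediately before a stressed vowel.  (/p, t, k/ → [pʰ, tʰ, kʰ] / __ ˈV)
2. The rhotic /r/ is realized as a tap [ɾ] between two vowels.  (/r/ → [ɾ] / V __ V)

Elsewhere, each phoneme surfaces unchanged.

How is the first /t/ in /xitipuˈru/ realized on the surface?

/t/ (between /i/ and /i/): rule 1 targets it, but not immediately before a stressed vowel → unchanged [t].

[t]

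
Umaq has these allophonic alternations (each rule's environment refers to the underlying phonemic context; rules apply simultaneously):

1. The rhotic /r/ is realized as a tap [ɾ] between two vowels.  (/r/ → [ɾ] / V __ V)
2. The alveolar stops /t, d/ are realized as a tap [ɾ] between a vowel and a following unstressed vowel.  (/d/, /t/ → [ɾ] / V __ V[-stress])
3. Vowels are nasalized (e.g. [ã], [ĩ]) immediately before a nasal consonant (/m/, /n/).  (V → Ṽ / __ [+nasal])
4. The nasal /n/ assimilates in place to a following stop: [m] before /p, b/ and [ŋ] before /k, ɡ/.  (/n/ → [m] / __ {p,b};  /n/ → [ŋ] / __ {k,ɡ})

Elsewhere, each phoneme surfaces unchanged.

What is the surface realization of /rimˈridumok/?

/r/ — word-initial; rule 1 does not apply here → [r].
Rule 3 applies to /i/ (between /r/ and /m/: before a nasal consonant) → [ĩ].
/m/ (between /i/ and /r/): no rule targets it → [m].
/r/ — between /m/ and /i/; rule 1 does not apply here → [r].
/i/ (between /r/ and /d/): rule 3 targets it, but not before a nasal consonant → unchanged [i].
Rule 2 applies to /d/ (between /i/ and /u/: between a vowel and a following unstressed vowel) → [ɾ].
/u/ (between /d/ and /m/) occurs before a nasal consonant → [ũ] by rule 3.
/m/ (between /u/ and /o/) is unaffected → [m].
/o/ (between /m/ and /k/) is in the target of rule 3 but the environment (before a nasal consonant) is not met → [o].
/k/ (word-final) is unaffected → [k].

[rĩmˈriɾũmok]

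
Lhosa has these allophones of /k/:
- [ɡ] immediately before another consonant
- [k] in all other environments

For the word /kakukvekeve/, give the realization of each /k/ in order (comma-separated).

Occurrence 1 (position 1): no conditioning environment matches → elsewhere allophone [k].
Occurrence 2 (position 3): no conditioning environment matches → elsewhere allophone [k].
Occurrence 3 (position 5): immediately before another consonant → [ɡ].
Occurrence 4 (position 8): no conditioning environment matches → elsewhere allophone [k].

[k], [k], [ɡ], [k]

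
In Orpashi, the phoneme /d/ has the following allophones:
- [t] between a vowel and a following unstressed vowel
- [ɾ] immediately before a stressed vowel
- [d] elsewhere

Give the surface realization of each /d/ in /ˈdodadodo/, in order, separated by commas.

Occurrence 1 (position 1): immediately before a stressed vowel → [ɾ].
Occurrence 2 (position 3): between a vowel and a following unstressed vowel → [t].
Occurrence 3 (position 5): between a vowel and a following unstressed vowel → [t].
Occurrence 4 (position 7): between a vowel and a following unstressed vowel → [t].

[ɾ], [t], [t], [t]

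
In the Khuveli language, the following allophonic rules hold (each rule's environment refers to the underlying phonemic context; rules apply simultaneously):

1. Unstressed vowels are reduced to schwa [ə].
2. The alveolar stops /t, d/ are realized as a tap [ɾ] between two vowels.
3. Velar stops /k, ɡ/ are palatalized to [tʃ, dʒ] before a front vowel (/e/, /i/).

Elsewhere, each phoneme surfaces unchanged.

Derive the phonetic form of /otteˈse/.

/o/ — word-initial, in an unstressed syllable — surfaces as [ə] (rule 1).
/t/ (between /o/ and /t/): rule 2 targets it, but not between two vowels → unchanged [t].
/t/ (between /t/ and /e/): rule 2 targets it, but not between two vowels → unchanged [t].
/e/ — between /t/ and /s/, in an unstressed syllable — surfaces as [ə] (rule 1).
/e/ (word-final): rule 1 targets it, but not in an unstressed syllable → unchanged [e].

[əttəˈse]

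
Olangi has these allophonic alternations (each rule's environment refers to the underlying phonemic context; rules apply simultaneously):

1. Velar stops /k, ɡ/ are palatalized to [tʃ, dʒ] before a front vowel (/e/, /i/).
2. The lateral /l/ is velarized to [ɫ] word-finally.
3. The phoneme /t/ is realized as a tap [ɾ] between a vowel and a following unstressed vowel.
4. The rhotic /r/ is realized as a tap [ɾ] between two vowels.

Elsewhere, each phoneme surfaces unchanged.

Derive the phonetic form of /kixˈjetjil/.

/k/ (word-initial) occurs before a front vowel → [tʃ] by rule 1.
/i/ (between /k/ and /x/) is unaffected → [i].
/x/ — not in any rule's target class → [x].
/j/ — not in any rule's target class → [j].
/e/ — not in any rule's target class → [e].
/t/ (between /e/ and /j/) fails the environment for rule 3, so it stays [t].
/j/ — not in any rule's target class → [j].
/i/ — not in any rule's target class → [i].
/l/ — word-final, word-finally — surfaces as [ɫ] (rule 2).

[tʃixˈjetjiɫ]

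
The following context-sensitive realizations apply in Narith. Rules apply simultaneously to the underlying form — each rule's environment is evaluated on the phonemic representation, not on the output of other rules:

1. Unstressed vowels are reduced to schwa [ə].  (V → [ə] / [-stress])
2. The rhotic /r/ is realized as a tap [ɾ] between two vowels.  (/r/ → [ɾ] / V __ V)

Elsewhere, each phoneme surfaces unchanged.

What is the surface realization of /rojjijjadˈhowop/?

/r/ (word-initial): rule 2 targets it, but not between two vowels → unchanged [r].
Rule 1 applies to /o/ (between /r/ and /j/: in an unstressed syllable) → [ə].
/j/ — not in any rule's target class → [j].
/j/ (between /j/ and /i/) is unaffected → [j].
/i/ meets the environment for rule 1 (in an unstressed syllable) → [ə].
/j/ (between /i/ and /j/) is unaffected → [j].
/j/ stays [j].
Rule 1 applies to /a/ (between /j/ and /d/: in an unstressed syllable) → [ə].
/d/ — not in any rule's target class → [d].
/h/ — not in any rule's target class → [h].
/o/ (between /h/ and /w/) is in the target of rule 1 but the environment (in an unstressed syllable) is not met → [o].
/w/ (between /o/ and /o/) is unaffected → [w].
/o/ (between /w/ and /p/) occurs in an unstressed syllable → [ə] by rule 1.
/p/ — not in any rule's target class → [p].

[rəjjəjjədˈhowəp]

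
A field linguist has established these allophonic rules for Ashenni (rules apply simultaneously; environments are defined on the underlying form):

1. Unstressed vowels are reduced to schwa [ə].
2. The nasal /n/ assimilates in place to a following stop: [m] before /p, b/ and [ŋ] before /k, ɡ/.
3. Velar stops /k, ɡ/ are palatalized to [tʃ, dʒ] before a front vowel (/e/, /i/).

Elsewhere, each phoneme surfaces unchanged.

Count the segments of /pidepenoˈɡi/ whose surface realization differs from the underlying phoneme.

Segments that undergo a rule: /i/ → [ə] (rule 1); /e/ → [ə] (rule 1); /e/ → [ə] (rule 1); /o/ → [ə] (rule 1); /ɡ/ → [dʒ] (rule 3).
All other segments surface unchanged.

5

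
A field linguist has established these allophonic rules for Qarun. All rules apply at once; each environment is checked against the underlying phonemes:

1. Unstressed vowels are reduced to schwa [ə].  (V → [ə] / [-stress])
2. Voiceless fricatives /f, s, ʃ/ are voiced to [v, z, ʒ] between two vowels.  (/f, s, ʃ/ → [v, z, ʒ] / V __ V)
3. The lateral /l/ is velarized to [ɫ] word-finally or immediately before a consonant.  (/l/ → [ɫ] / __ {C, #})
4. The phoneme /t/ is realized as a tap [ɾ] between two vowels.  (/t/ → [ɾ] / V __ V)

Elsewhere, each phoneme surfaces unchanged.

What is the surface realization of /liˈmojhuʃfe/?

[ləˈmojhəʃfə]

/l/ — word-initial; rule 3 does not apply here → [l].
/i/ meets the environment for rule 1 (in an unstressed syllable) → [ə].
/o/ — between /m/ and /j/; rule 1 does not apply here → [o].
/u/ (between /h/ and /ʃ/): in an unstressed syllable, so rule 1 applies → [ə].
/ʃ/ — between /u/ and /f/; rule 2 does not apply here → [ʃ].
/f/ (between /ʃ/ and /e/): rule 2 targets it, but not between two vowels → unchanged [f].
/e/ (word-final): in an unstressed syllable, so rule 1 applies → [ə].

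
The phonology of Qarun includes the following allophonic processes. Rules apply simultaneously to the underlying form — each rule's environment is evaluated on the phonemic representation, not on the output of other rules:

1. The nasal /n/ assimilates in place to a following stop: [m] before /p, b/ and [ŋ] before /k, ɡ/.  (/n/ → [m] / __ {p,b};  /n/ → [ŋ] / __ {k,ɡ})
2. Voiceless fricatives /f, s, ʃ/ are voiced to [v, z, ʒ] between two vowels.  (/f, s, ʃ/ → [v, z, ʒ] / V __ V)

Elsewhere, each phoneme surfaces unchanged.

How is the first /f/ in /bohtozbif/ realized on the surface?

[f]

/f/ — word-final; rule 2 does not apply here → [f].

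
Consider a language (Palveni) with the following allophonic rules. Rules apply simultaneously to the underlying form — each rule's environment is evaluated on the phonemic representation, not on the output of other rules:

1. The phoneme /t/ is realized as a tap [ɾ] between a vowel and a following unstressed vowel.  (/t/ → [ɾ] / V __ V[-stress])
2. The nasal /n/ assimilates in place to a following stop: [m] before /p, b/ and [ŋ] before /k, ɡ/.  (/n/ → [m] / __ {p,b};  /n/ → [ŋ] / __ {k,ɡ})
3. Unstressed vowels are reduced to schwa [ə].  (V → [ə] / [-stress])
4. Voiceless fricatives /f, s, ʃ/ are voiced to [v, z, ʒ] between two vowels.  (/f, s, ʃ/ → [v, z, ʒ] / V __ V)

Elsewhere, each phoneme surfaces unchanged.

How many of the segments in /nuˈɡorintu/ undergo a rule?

Segments that undergo a rule: /u/ → [ə] (rule 3); /i/ → [ə] (rule 3); /u/ → [ə] (rule 3).
All other segments surface unchanged.

3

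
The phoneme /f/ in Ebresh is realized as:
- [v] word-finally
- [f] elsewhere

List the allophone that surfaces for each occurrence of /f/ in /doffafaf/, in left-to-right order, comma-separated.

Occurrence 1 (position 3): no conditioning environment matches → elsewhere allophone [f].
Occurrence 2 (position 4): no conditioning environment matches → elsewhere allophone [f].
Occurrence 3 (position 6): no conditioning environment matches → elsewhere allophone [f].
Occurrence 4 (position 8): word-finally → [v].

[f], [f], [f], [v]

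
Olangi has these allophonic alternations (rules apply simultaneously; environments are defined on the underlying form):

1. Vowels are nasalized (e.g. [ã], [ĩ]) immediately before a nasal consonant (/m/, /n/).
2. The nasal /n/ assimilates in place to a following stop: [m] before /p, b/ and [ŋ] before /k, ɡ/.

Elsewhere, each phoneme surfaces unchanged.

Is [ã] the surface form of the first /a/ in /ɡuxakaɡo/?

No

/a/ (between /x/ and /k/): rule 1 targets it, but not before a nasal consonant → unchanged [a].
The actual realization is [a], not [ã].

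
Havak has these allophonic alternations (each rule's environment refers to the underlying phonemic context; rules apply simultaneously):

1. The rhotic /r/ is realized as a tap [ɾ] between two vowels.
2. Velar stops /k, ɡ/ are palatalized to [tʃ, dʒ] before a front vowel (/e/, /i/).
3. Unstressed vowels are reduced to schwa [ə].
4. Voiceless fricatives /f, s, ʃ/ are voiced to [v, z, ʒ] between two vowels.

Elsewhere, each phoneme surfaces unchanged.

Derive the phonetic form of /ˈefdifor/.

[ˈefdəvər]

/e/ — word-initial; rule 3 does not apply here → [e].
/f/ (between /e/ and /d/): rule 4 targets it, but not between two vowels → unchanged [f].
/d/ stays [d].
/i/ meets the environment for rule 3 (in an unstressed syllable) → [ə].
/f/ meets the environment for rule 4 (between two vowels) → [v].
/o/ meets the environment for rule 3 (in an unstressed syllable) → [ə].
/r/ (word-final) fails the environment for rule 1, so it stays [r].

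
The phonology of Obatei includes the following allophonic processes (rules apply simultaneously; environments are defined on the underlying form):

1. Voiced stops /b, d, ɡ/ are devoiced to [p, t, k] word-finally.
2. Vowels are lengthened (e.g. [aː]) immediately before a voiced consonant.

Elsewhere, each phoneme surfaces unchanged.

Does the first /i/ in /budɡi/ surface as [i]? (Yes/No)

Yes

/i/ (word-final) is in the target of rule 2 but the environment (before a voiced consonant) is not met → [i].
The actual realization is [i], which matches [i].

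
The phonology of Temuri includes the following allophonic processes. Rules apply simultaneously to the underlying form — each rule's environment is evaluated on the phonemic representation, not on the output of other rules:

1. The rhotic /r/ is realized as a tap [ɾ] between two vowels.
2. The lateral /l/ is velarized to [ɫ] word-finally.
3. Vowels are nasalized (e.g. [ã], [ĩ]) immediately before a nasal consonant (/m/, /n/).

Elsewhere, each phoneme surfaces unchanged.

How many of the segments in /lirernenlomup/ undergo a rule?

Segments that undergo a rule: /r/ → [ɾ] (rule 1); /e/ → [ẽ] (rule 3); /o/ → [õ] (rule 3).
All other segments surface unchanged.

3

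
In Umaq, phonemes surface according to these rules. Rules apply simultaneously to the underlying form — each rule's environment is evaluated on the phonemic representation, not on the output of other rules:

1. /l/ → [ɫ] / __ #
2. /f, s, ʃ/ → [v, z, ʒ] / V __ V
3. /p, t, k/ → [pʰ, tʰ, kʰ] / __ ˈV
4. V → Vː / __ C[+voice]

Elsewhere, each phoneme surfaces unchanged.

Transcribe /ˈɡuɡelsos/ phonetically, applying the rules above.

[ˈɡuːɡeːlsos]

/u/ — between /ɡ/ and /ɡ/, before a voiced consonant — surfaces as [uː] (rule 4).
Rule 4 applies to /e/ (between /ɡ/ and /l/: before a voiced consonant) → [eː].
/l/ (between /e/ and /s/) is in the target of rule 1 but the environment (word-finally) is not met → [l].
/s/ — between /l/ and /o/; rule 2 does not apply here → [s].
/o/ (between /s/ and /s/) is in the target of rule 4 but the environment (before a voiced consonant) is not met → [o].
/s/ — word-final; rule 2 does not apply here → [s].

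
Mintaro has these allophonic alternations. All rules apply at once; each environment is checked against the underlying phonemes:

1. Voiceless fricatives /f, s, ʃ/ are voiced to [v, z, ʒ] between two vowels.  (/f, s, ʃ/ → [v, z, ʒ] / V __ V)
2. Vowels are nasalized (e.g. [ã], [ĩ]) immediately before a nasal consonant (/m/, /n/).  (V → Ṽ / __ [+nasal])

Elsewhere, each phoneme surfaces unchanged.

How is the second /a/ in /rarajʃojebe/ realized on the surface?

[a]

/a/ — between /r/ and /j/; rule 2 does not apply here → [a].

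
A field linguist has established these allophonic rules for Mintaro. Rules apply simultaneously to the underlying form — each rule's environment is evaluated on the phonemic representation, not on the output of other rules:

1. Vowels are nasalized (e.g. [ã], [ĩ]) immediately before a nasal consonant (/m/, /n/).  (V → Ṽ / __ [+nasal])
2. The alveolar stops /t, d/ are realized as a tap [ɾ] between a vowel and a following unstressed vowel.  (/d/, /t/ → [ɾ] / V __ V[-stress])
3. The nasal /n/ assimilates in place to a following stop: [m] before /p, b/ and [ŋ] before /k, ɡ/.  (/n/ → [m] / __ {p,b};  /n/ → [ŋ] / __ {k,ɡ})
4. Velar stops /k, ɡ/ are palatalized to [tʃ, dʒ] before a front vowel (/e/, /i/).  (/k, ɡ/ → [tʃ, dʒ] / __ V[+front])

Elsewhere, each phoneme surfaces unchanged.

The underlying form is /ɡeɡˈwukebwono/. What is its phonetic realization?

/ɡ/ (word-initial): before a front vowel, so rule 4 applies → [dʒ].
/e/ (between /ɡ/ and /ɡ/) fails the environment for rule 1, so it stays [e].
/ɡ/ (between /e/ and /w/) fails the environment for rule 4, so it stays [ɡ].
/u/ (between /w/ and /k/): rule 1 targets it, but not before a nasal consonant → unchanged [u].
/k/ (between /u/ and /e/): before a front vowel, so rule 4 applies → [tʃ].
/e/ (between /k/ and /b/) fails the environment for rule 1, so it stays [e].
/o/ meets the environment for rule 1 (before a nasal consonant) → [õ].
/n/ — between /o/ and /o/; rule 3 does not apply here → [n].
/o/ (word-final): rule 1 targets it, but not before a nasal consonant → unchanged [o].

[dʒeɡˈwutʃebwõno]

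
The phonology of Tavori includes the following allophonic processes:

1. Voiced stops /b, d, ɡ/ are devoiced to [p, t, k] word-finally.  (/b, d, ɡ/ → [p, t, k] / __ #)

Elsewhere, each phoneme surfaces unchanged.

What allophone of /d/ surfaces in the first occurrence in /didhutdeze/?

[d]

/d/ (word-initial): rule 1 targets it, but not word-finally → unchanged [d].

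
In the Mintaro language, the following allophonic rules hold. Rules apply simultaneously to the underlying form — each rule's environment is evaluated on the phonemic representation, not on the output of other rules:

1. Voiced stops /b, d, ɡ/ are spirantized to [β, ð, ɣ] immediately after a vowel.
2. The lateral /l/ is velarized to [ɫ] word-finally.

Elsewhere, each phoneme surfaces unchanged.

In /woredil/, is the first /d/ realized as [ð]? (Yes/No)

Yes

Rule 1 applies to /d/ (between /e/ and /i/: immediately after a vowel) → [ð].
The actual realization is [ð], which matches [ð].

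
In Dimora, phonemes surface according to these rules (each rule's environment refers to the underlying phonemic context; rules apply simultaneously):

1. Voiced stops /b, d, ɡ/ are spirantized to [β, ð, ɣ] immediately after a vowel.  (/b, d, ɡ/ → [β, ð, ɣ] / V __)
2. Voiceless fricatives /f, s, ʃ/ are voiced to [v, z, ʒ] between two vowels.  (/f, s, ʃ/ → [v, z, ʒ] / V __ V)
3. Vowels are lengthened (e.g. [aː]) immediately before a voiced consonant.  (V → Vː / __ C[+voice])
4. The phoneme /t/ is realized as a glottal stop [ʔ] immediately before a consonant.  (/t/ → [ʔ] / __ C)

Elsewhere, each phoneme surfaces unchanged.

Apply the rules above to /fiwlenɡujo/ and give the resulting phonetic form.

[fiːwleːnɡuːjo]

/f/ (word-initial) fails the environment for rule 2, so it stays [f].
Rule 3 applies to /i/ (between /f/ and /w/: before a voiced consonant) → [iː].
/w/ stays [w].
/l/ (between /w/ and /e/) is unaffected → [l].
/e/ meets the environment for rule 3 (before a voiced consonant) → [eː].
/n/ stays [n].
/ɡ/ (between /n/ and /u/): rule 1 targets it, but not immediately after a vowel → unchanged [ɡ].
/u/ (between /ɡ/ and /j/) occurs before a voiced consonant → [uː] by rule 3.
/j/ — not in any rule's target class → [j].
/o/ — word-final; rule 3 does not apply here → [o].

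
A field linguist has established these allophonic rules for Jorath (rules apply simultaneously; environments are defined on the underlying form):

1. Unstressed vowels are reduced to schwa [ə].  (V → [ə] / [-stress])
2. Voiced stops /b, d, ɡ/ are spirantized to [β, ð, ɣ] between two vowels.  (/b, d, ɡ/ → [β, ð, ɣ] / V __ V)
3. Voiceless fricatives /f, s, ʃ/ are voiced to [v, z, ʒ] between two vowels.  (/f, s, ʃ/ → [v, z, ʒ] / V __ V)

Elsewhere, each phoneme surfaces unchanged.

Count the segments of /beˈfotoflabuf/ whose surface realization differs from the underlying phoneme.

Segments that undergo a rule: /e/ → [ə] (rule 1); /f/ → [v] (rule 3); /o/ → [ə] (rule 1); /a/ → [ə] (rule 1); /b/ → [β] (rule 2); /u/ → [ə] (rule 1).
All other segments surface unchanged.

6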